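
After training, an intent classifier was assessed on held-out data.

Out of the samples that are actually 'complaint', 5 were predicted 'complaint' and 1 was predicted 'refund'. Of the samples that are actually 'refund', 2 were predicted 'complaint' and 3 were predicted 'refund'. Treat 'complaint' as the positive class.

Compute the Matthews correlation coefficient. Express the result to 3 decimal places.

0.449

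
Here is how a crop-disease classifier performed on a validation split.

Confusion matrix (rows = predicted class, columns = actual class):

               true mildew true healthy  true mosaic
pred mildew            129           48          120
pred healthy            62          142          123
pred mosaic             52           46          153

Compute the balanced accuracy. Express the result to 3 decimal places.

Balanced accuracy = mean of per-class recall.
  mildew: recall = 129/243 = 0.5309
  healthy: recall = 142/236 = 0.6017
  mosaic: recall = 153/396 = 0.3864
Mean = (0.5309 + 0.6017 + 0.3864) / 3 = 0.506

0.506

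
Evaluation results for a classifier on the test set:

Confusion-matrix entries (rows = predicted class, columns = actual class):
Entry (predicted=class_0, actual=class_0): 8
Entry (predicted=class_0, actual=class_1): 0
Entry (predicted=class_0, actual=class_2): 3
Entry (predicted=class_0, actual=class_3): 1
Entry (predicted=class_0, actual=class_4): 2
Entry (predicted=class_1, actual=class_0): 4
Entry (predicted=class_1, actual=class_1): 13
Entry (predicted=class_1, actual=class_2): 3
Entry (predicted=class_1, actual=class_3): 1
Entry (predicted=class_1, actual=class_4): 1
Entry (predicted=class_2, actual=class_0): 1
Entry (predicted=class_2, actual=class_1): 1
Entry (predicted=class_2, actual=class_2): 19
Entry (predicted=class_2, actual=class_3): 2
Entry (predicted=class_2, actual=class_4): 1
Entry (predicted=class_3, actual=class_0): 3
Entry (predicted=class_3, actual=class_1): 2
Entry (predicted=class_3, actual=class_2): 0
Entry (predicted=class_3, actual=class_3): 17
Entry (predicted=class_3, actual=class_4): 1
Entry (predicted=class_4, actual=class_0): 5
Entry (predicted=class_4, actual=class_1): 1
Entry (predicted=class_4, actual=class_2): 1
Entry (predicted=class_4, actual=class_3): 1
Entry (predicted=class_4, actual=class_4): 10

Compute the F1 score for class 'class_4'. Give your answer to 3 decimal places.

0.606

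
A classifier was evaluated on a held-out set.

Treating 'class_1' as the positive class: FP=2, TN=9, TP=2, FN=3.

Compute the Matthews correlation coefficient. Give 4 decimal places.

MCC = (TP·TN − FP·FN) / √((TP+FP)(TP+FN)(TN+FP)(TN+FN))
Numerator = 2·9 − 2·3 = 12
Denominator = √(4·5·11·12) = √2640 = 51.3809
MCC = 12 / 51.3809 = 0.2335

0.2335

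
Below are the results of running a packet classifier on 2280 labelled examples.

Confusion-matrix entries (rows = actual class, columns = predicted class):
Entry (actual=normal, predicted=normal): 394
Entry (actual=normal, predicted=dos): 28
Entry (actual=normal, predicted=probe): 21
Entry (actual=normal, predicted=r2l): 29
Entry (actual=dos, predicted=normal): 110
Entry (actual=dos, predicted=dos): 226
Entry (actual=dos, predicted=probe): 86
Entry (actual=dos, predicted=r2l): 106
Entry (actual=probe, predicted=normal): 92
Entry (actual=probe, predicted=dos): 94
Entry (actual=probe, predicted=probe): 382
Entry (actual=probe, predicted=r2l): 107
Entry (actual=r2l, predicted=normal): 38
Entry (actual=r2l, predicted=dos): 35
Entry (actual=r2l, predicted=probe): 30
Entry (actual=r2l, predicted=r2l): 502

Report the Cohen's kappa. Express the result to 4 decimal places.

Observed agreement pₒ = trace/N = 1504/2280 = 0.65965
Expected agreement pₑ = Σ (rowᵢ·colᵢ)/N² = (472·634 + 528·383 + 675·519 + 605·744)/2280² = 0.25045
κ = (pₒ − pₑ)/(1 − pₑ) = (0.65965 − 0.25045)/(1 − 0.25045) = 0.5459

0.5459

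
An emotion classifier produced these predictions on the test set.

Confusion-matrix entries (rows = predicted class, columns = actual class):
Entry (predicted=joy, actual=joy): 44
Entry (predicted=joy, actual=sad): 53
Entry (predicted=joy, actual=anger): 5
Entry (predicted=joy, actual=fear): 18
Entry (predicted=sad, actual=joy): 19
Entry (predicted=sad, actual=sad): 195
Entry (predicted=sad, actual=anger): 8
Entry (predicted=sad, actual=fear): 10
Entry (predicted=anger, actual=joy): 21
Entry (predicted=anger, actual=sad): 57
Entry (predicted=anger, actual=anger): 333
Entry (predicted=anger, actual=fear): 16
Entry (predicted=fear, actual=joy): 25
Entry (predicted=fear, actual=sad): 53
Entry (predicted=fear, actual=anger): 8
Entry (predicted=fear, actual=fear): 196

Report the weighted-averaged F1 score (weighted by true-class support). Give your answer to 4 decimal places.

0.7169

Per-class F1 score (2·TP/(2·TP+FP+FN)):
  joy: TP=44, FP=53+5+18=76, FN=19+21+25=65 → 88/229 = 0.38428
  sad: TP=195, FP=19+8+10=37, FN=53+57+53=163 → 390/590 = 0.66102
  anger: TP=333, FP=21+57+16=94, FN=5+8+8=21 → 666/781 = 0.85275
  fear: TP=196, FP=25+53+8=86, FN=18+10+16=44 → 392/522 = 0.75096
Weighted-F1 score = Σ (supportᵢ/N)·F1 scoreᵢ with N=1061: (109/1061)·0.38428 + (358/1061)·0.66102 + (354/1061)·0.85275 + (240/1061)·0.75096 = 0.7169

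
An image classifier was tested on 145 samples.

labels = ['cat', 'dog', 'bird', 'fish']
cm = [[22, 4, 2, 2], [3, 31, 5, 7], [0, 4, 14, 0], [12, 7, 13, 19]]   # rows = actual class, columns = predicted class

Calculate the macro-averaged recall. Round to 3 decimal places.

Per-class recall (TP/(TP+FN)):
  cat: TP=22, FN=4+2+2=8 → 22/30 = 0.7333
  dog: TP=31, FN=3+5+7=15 → 31/46 = 0.6739
  bird: TP=14, FN=0+4+0=4 → 14/18 = 0.7778
  fish: TP=19, FN=12+7+13=32 → 19/51 = 0.3725
Macro-recall = mean = (0.7333 + 0.6739 + 0.7778 + 0.3725) / 4 = 0.639

0.639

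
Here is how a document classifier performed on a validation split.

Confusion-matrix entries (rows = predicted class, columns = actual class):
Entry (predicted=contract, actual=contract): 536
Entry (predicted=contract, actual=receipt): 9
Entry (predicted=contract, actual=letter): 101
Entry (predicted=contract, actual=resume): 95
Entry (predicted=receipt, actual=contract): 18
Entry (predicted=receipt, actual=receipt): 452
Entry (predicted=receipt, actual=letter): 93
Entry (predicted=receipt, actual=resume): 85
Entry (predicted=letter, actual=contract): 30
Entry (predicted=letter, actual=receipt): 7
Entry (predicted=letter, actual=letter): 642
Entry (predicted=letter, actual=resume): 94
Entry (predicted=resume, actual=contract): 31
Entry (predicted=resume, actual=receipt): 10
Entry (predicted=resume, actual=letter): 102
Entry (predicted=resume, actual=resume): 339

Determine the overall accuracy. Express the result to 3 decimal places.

Accuracy = trace / total = (536+452+642+339=1969) / 2644 = 1969/2644 = 0.745

0.745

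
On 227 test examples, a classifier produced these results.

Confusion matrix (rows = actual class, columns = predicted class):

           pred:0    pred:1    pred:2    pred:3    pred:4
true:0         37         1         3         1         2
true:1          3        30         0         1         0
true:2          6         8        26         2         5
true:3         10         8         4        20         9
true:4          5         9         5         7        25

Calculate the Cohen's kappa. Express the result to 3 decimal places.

0.513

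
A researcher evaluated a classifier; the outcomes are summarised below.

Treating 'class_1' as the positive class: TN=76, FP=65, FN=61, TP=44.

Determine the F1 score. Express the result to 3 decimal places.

0.411

Precision = TP/(TP+FP) = 44/109 = 0.4037
Recall = TP/(TP+FN) = 44/105 = 0.4190
F1 = 2·TP/(2·TP+FP+FN) = 88/214 = 0.411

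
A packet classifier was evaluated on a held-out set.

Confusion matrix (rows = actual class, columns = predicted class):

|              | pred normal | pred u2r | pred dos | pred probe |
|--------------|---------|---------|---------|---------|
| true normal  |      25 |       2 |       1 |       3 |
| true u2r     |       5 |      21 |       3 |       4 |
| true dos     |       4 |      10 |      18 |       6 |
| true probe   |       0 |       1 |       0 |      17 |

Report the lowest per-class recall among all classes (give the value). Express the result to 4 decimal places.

0.4737

Per-class recall (TP/(TP+FN)):
  normal: TP=25, FN=2+1+3=6 → 25/31 = 0.80645
  u2r: TP=21, FN=5+3+4=12 → 21/33 = 0.63636
  dos: TP=18, FN=4+10+6=20 → 18/38 = 0.47368
  probe: TP=17, FN=0+1+0=1 → 17/18 = 0.94444
Lowest is class 'dos' with recall = 0.4737.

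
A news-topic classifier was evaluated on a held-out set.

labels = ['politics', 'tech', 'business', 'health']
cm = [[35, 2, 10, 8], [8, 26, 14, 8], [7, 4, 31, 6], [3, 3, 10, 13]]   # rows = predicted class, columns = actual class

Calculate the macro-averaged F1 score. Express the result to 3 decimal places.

0.544

Per-class F1 score (2·TP/(2·TP+FP+FN)):
  politics: TP=35, FP=2+10+8=20, FN=8+7+3=18 → 70/108 = 0.6481
  tech: TP=26, FP=8+14+8=30, FN=2+4+3=9 → 52/91 = 0.5714
  business: TP=31, FP=7+4+6=17, FN=10+14+10=34 → 62/113 = 0.5487
  health: TP=13, FP=3+3+10=16, FN=8+8+6=22 → 26/64 = 0.4063
Macro-F1 score = mean = (0.6481 + 0.5714 + 0.5487 + 0.4063) / 4 = 0.544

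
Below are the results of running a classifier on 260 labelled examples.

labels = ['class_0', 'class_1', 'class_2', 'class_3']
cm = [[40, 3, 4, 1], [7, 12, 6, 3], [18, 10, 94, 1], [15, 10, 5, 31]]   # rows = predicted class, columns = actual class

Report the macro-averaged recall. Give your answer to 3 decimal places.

0.642

Per-class recall (TP/(TP+FN)):
  class_0: TP=40, FN=7+18+15=40 → 40/80 = 0.5000
  class_1: TP=12, FN=3+10+10=23 → 12/35 = 0.3429
  class_2: TP=94, FN=4+6+5=15 → 94/109 = 0.8624
  class_3: TP=31, FN=1+3+1=5 → 31/36 = 0.8611
Macro-recall = mean = (0.5000 + 0.3429 + 0.8624 + 0.8611) / 4 = 0.642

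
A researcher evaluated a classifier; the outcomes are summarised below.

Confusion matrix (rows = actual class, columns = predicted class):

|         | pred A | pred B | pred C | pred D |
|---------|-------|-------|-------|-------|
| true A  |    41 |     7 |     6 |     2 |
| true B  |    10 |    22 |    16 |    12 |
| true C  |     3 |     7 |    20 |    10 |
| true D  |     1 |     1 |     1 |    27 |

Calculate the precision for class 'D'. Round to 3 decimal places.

0.529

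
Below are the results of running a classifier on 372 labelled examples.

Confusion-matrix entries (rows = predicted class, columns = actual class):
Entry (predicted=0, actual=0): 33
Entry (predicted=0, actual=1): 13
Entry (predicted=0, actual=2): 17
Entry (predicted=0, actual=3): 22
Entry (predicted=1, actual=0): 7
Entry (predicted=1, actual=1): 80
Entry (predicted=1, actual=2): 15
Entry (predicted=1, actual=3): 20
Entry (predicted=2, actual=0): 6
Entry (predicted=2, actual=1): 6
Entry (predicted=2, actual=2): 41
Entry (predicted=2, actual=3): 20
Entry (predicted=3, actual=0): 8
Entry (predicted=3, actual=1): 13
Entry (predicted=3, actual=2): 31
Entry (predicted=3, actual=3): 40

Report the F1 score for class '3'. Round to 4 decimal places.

Take TP from the diagonal, FP from the rest of the '3' prediction marginal, FN from the rest of the '3' actual marginal.
F1 score = 2·TP/(2·TP+FP+FN).
3: TP=40, FP=8+13+31=52, FN=22+20+20=62 → 80/194 = 0.41237

0.4124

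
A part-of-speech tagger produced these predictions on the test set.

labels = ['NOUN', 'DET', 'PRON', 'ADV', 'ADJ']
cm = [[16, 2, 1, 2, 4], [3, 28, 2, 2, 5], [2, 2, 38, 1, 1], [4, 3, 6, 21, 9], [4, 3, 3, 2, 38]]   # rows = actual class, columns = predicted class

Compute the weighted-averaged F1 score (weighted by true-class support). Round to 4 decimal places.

Per-class F1 score (2·TP/(2·TP+FP+FN)):
  NOUN: TP=16, FP=3+2+4+4=13, FN=2+1+2+4=9 → 32/54 = 0.59259
  DET: TP=28, FP=2+2+3+3=10, FN=3+2+2+5=12 → 56/78 = 0.71795
  PRON: TP=38, FP=1+2+6+3=12, FN=2+2+1+1=6 → 76/94 = 0.80851
  ADV: TP=21, FP=2+2+1+2=7, FN=4+3+6+9=22 → 42/71 = 0.59155
  ADJ: TP=38, FP=4+5+1+9=19, FN=4+3+3+2=12 → 76/107 = 0.71028
Weighted-F1 score = Σ (supportᵢ/N)·F1 scoreᵢ with N=202: (25/202)·0.59259 + (40/202)·0.71795 + (44/202)·0.80851 + (43/202)·0.59155 + (50/202)·0.71028 = 0.6934

0.6934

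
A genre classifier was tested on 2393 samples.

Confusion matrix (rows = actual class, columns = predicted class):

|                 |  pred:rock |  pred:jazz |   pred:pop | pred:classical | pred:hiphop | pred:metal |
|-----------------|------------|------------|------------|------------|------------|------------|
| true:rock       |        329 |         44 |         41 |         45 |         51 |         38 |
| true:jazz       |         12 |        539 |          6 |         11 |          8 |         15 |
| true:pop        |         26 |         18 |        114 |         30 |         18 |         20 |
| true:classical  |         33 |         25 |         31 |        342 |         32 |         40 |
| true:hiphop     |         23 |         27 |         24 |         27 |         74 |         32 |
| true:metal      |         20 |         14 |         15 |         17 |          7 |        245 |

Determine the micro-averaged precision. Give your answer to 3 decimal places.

0.687

Micro-averaging pools counts across classes: ΣTP=1643, ΣFP=750, ΣFN=750.
Micro-precision = TP/(TP+FP) on pooled counts = 0.687 (equals overall accuracy in single-label multiclass).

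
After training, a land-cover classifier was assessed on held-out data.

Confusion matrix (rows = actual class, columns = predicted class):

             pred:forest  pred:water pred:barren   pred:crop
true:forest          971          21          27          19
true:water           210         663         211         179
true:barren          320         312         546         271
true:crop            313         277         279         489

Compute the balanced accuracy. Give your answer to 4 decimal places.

0.5493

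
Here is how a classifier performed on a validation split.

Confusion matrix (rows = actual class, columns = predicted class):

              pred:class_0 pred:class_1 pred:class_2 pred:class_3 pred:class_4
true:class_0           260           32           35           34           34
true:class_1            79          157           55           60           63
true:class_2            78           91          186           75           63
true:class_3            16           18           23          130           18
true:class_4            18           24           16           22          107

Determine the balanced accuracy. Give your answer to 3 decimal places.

Balanced accuracy = mean of per-class recall.
  class_0: recall = 260/395 = 0.6582
  class_1: recall = 157/414 = 0.3792
  class_2: recall = 186/493 = 0.3773
  class_3: recall = 130/205 = 0.6341
  class_4: recall = 107/187 = 0.5722
Mean = (0.6582 + 0.3792 + 0.3773 + 0.6341 + 0.5722) / 5 = 0.524

0.524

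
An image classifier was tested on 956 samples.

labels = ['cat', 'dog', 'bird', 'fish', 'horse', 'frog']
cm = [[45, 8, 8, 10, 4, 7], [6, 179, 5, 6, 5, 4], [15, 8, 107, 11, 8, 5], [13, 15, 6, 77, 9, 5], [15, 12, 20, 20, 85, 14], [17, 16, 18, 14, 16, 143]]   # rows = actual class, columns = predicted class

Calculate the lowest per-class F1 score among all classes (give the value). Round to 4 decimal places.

Per-class F1 score (2·TP/(2·TP+FP+FN)):
  cat: TP=45, FP=6+15+13+15+17=66, FN=8+8+10+4+7=37 → 90/193 = 0.46632
  dog: TP=179, FP=8+8+15+12+16=59, FN=6+5+6+5+4=26 → 358/443 = 0.80813
  bird: TP=107, FP=8+5+6+20+18=57, FN=15+8+11+8+5=47 → 214/318 = 0.67296
  fish: TP=77, FP=10+6+11+20+14=61, FN=13+15+6+9+5=48 → 154/263 = 0.58555
  horse: TP=85, FP=4+5+8+9+16=42, FN=15+12+20+20+14=81 → 170/293 = 0.58020
  frog: TP=143, FP=7+4+5+5+14=35, FN=17+16+18+14+16=81 → 286/402 = 0.71144
Lowest is class 'cat' with F1 score = 0.4663.

0.4663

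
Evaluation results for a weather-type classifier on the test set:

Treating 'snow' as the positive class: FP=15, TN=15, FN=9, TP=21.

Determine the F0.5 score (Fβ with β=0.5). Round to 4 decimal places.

Fβ = (1+β²)·TP / ((1+β²)·TP + β²·FN + FP), with β²=1/4
= 1.25·21 / (1.25·21 + 0.25·9 + 15) = 0.6034

0.6034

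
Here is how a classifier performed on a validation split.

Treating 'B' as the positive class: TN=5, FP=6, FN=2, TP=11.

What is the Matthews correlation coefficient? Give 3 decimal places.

MCC = (TP·TN − FP·FN) / √((TP+FP)(TP+FN)(TN+FP)(TN+FN))
Numerator = 11·5 − 6·2 = 43
Denominator = √(17·13·11·7) = √17017 = 130.4492
MCC = 43 / 130.4492 = 0.330

0.330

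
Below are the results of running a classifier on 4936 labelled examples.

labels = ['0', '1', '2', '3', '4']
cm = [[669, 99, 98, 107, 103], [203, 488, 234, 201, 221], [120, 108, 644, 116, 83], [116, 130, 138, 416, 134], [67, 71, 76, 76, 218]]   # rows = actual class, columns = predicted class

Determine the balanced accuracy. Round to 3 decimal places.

Balanced accuracy = mean of per-class recall.
  0: recall = 669/1076 = 0.6217
  1: recall = 488/1347 = 0.3623
  2: recall = 644/1071 = 0.6013
  3: recall = 416/934 = 0.4454
  4: recall = 218/508 = 0.4291
Mean = (0.6217 + 0.3623 + 0.6013 + 0.4454 + 0.4291) / 5 = 0.492

0.492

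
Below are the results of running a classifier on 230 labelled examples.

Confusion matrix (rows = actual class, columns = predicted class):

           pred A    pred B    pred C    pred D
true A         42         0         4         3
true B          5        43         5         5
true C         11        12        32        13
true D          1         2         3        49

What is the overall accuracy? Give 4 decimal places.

0.7217

Accuracy = trace / total = (42+43+32+49=166) / 230 = 166/230 = 0.7217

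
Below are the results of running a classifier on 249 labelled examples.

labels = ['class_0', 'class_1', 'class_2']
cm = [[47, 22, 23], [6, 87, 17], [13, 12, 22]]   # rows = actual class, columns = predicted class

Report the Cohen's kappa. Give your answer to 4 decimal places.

Observed agreement pₒ = trace/N = 156/249 = 0.62651
Expected agreement pₑ = Σ (rowᵢ·colᵢ)/N² = (92·66 + 110·121 + 47·62)/249² = 0.35961
κ = (pₒ − pₑ)/(1 − pₑ) = (0.62651 − 0.35961)/(1 − 0.35961) = 0.4168

0.4168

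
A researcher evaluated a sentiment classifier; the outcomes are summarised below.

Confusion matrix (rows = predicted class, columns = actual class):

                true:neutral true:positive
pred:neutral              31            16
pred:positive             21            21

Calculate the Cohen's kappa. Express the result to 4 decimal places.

0.1606

Observed agreement pₒ = trace/N = 52/89 = 0.58427
Expected agreement pₑ = Σ (rowᵢ·colᵢ)/N² = (52·47 + 37·42)/89² = 0.50473
κ = (pₒ − pₑ)/(1 − pₑ) = (0.58427 − 0.50473)/(1 − 0.50473) = 0.1606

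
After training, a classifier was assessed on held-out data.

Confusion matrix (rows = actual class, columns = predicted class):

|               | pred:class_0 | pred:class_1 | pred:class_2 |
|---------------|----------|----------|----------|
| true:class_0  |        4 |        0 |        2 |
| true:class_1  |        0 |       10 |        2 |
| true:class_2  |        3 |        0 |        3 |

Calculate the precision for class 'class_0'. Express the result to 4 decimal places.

Treat 'class_0' as positive and all other classes as negative.
precision = TP/(TP+FP).
class_0: TP=4, FP=0+3=3 → 4/7 = 0.57143

0.5714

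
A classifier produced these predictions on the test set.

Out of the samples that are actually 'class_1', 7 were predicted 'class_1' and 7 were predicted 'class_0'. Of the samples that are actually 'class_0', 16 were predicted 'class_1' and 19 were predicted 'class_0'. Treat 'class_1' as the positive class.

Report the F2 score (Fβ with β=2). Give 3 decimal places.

0.443

Fβ = (1+β²)·TP / ((1+β²)·TP + β²·FN + FP), with β²=4
= 5·7 / (5·7 + 4·7 + 16) = 0.443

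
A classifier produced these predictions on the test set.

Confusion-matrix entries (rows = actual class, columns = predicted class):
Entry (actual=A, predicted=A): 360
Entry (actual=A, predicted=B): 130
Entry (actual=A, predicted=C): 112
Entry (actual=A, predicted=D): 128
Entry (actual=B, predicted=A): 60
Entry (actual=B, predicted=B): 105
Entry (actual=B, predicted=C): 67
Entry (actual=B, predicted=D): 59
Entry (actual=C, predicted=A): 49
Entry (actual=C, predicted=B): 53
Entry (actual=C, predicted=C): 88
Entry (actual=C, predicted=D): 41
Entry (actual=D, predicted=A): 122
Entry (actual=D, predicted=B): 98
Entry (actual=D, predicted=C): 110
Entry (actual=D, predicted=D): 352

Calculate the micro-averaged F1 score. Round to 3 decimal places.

0.468

Micro-averaging pools counts across classes: ΣTP=905, ΣFP=1029, ΣFN=1029.
Micro-F1 score = 2·TP/(2·TP+FP+FN) on pooled counts = 0.468 (equals overall accuracy in single-label multiclass).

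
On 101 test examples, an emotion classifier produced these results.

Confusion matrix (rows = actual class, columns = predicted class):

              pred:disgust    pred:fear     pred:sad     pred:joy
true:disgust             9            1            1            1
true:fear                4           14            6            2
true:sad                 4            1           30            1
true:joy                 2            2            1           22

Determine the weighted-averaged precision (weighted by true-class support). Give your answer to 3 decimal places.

Per-class precision (TP/(TP+FP)):
  disgust: TP=9, FP=4+4+2=10 → 9/19 = 0.4737
  fear: TP=14, FP=1+1+2=4 → 14/18 = 0.7778
  sad: TP=30, FP=1+6+1=8 → 30/38 = 0.7895
  joy: TP=22, FP=1+2+1=4 → 22/26 = 0.8462
Weighted-precision = Σ (supportᵢ/N)·precisionᵢ with N=101: (12/101)·0.4737 + (26/101)·0.7778 + (36/101)·0.7895 + (27/101)·0.8462 = 0.764

0.764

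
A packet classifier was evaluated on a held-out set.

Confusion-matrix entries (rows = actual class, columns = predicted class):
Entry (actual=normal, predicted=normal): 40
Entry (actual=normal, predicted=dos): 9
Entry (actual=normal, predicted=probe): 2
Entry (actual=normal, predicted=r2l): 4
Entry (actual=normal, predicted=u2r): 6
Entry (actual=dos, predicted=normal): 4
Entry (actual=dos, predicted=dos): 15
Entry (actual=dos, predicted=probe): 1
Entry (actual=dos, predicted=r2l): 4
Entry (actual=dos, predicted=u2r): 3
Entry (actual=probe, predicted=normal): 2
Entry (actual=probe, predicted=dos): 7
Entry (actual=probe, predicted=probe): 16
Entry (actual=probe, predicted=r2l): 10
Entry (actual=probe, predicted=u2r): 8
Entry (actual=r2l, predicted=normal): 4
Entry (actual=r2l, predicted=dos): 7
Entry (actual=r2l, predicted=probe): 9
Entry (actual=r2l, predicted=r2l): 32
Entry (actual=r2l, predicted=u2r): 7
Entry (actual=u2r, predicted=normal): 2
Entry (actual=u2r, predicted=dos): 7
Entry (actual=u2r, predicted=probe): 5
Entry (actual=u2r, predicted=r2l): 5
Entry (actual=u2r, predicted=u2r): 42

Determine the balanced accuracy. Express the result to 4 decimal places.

Balanced accuracy = mean of per-class recall.
  normal: recall = 40/61 = 0.65574
  dos: recall = 15/27 = 0.55556
  probe: recall = 16/43 = 0.37209
  r2l: recall = 32/59 = 0.54237
  u2r: recall = 42/61 = 0.68852
Mean = (0.65574 + 0.55556 + 0.37209 + 0.54237 + 0.68852) / 5 = 0.5629

0.5629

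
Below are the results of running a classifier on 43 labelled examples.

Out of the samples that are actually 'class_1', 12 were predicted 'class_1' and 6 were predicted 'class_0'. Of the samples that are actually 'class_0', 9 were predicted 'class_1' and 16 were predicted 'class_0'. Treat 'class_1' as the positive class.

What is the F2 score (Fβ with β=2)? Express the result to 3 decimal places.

0.645

Fβ = (1+β²)·TP / ((1+β²)·TP + β²·FN + FP), with β²=4
= 5·12 / (5·12 + 4·6 + 9) = 0.645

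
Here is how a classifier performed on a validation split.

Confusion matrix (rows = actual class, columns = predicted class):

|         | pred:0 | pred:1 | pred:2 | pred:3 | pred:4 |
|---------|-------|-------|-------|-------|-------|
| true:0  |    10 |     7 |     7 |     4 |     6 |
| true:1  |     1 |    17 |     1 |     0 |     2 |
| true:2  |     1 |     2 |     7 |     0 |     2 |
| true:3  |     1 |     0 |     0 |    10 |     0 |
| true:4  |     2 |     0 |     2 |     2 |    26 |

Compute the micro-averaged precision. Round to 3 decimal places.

Micro-averaging pools counts across classes: ΣTP=70, ΣFP=40, ΣFN=40.
Micro-precision = TP/(TP+FP) on pooled counts = 0.636 (equals overall accuracy in single-label multiclass).

0.636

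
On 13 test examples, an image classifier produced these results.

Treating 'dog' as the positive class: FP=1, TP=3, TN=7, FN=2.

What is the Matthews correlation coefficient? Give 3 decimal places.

0.501

MCC = (TP·TN − FP·FN) / √((TP+FP)(TP+FN)(TN+FP)(TN+FN))
Numerator = 3·7 − 1·2 = 19
Denominator = √(4·5·8·9) = √1440 = 37.9473
MCC = 19 / 37.9473 = 0.501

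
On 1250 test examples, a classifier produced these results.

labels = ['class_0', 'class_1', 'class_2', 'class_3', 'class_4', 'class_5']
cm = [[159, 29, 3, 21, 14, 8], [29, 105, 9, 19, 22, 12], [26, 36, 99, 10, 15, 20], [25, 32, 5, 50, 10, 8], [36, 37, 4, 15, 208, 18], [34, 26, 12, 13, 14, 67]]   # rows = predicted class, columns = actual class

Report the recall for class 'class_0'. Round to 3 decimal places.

recall = TP/(TP+FN).
class_0: TP=159, FN=29+26+25+36+34=150 → 159/309 = 0.5146

0.515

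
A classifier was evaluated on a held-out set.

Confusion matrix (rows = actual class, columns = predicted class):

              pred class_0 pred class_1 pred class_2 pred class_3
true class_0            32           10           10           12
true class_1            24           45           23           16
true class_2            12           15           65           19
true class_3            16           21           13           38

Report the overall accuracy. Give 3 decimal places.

0.485

Accuracy = trace / total = (32+45+65+38=180) / 371 = 180/371 = 0.485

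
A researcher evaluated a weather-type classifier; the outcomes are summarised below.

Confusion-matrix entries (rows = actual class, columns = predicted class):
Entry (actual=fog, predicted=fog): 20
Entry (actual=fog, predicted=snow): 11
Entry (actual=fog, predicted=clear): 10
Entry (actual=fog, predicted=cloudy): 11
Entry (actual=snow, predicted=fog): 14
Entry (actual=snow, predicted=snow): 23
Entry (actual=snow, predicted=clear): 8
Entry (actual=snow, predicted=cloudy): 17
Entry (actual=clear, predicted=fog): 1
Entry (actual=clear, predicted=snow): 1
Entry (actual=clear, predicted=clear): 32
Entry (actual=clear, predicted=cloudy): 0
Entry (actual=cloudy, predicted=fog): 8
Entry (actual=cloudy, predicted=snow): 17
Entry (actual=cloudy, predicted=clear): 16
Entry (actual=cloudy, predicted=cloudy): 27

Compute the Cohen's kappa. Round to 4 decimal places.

0.3007

Observed agreement pₒ = trace/N = 102/216 = 0.47222
Expected agreement pₑ = Σ (rowᵢ·colᵢ)/N² = (52·43 + 62·52 + 34·66 + 68·55)/216² = 0.24528
κ = (pₒ − pₑ)/(1 − pₑ) = (0.47222 − 0.24528)/(1 − 0.24528) = 0.3007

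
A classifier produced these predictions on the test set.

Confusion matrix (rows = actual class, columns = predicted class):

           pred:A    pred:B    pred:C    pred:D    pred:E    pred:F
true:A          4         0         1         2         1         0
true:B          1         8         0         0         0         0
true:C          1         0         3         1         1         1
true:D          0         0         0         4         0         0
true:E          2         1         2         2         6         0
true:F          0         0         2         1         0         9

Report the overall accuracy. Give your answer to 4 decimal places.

Accuracy = trace / total = (4+8+3+4+6+9=34) / 53 = 34/53 = 0.6415

0.6415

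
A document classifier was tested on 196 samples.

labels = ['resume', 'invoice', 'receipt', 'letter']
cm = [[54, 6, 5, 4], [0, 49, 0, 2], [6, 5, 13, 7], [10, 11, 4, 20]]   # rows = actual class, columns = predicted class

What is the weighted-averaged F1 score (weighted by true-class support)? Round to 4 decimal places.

Per-class F1 score (2·TP/(2·TP+FP+FN)):
  resume: TP=54, FP=0+6+10=16, FN=6+5+4=15 → 108/139 = 0.77698
  invoice: TP=49, FP=6+5+11=22, FN=0+0+2=2 → 98/122 = 0.80328
  receipt: TP=13, FP=5+0+4=9, FN=6+5+7=18 → 26/53 = 0.49057
  letter: TP=20, FP=4+2+7=13, FN=10+11+4=25 → 40/78 = 0.51282
Weighted-F1 score = Σ (supportᵢ/N)·F1 scoreᵢ with N=196: (69/196)·0.77698 + (51/196)·0.80328 + (31/196)·0.49057 + (45/196)·0.51282 = 0.6779

0.6779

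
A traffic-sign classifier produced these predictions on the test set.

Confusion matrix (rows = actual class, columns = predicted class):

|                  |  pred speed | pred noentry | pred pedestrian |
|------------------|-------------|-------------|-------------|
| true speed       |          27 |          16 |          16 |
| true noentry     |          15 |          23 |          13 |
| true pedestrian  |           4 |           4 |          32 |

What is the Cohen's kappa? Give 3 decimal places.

Observed agreement pₒ = trace/N = 82/150 = 0.5467
Expected agreement pₑ = Σ (rowᵢ·colᵢ)/N² = (59·46 + 51·43 + 40·61)/150² = 0.3265
κ = (pₒ − pₑ)/(1 − pₑ) = (0.5467 − 0.3265)/(1 − 0.3265) = 0.327

0.327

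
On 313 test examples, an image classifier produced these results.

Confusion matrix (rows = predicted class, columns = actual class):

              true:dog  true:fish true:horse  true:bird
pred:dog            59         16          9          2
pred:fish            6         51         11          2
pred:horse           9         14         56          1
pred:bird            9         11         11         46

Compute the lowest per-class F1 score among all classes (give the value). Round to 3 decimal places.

0.630

Per-class F1 score (2·TP/(2·TP+FP+FN)):
  dog: TP=59, FP=16+9+2=27, FN=6+9+9=24 → 118/169 = 0.6982
  fish: TP=51, FP=6+11+2=19, FN=16+14+11=41 → 102/162 = 0.6296
  horse: TP=56, FP=9+14+1=24, FN=9+11+11=31 → 112/167 = 0.6707
  bird: TP=46, FP=9+11+11=31, FN=2+2+1=5 → 92/128 = 0.7188
Lowest is class 'fish' with F1 score = 0.630.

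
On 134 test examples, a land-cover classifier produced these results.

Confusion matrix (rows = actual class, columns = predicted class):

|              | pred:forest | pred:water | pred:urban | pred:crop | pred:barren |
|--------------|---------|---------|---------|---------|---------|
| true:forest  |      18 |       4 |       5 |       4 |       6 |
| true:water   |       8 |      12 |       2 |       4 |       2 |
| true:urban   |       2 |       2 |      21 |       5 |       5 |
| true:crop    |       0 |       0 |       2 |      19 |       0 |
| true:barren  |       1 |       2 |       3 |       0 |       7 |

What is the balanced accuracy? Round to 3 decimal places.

0.592

Balanced accuracy = mean of per-class recall.
  forest: recall = 18/37 = 0.4865
  water: recall = 12/28 = 0.4286
  urban: recall = 21/35 = 0.6000
  crop: recall = 19/21 = 0.9048
  barren: recall = 7/13 = 0.5385
Mean = (0.4865 + 0.4286 + 0.6000 + 0.9048 + 0.5385) / 5 = 0.592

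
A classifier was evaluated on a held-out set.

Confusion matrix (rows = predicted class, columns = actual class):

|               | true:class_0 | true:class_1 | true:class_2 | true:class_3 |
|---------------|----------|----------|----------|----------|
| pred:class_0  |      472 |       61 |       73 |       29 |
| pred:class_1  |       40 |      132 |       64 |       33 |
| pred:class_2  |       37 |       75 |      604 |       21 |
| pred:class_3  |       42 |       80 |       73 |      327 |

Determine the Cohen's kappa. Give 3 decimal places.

Observed agreement pₒ = trace/N = 1535/2163 = 0.7097
Expected agreement pₑ = Σ (rowᵢ·colᵢ)/N² = (591·635 + 348·269 + 814·737 + 410·522)/2163² = 0.2742
κ = (pₒ − pₑ)/(1 − pₑ) = (0.7097 − 0.2742)/(1 − 0.2742) = 0.600

0.600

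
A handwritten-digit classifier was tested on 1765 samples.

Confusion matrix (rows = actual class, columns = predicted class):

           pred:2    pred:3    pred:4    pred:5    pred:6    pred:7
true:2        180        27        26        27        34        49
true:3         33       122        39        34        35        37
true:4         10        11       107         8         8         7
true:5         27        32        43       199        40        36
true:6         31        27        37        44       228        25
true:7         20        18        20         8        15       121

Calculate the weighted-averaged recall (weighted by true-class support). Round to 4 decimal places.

0.5422

Per-class recall (TP/(TP+FN)):
  2: TP=180, FN=27+26+27+34+49=163 → 180/343 = 0.52478
  3: TP=122, FN=33+39+34+35+37=178 → 122/300 = 0.40667
  4: TP=107, FN=10+11+8+8+7=44 → 107/151 = 0.70861
  5: TP=199, FN=27+32+43+40+36=178 → 199/377 = 0.52785
  6: TP=228, FN=31+27+37+44+25=164 → 228/392 = 0.58163
  7: TP=121, FN=20+18+20+8+15=81 → 121/202 = 0.59901
Weighted-recall = Σ (supportᵢ/N)·recallᵢ with N=1765: (343/1765)·0.52478 + (300/1765)·0.40667 + (151/1765)·0.70861 + (377/1765)·0.52785 + (392/1765)·0.58163 + (202/1765)·0.59901 = 0.5422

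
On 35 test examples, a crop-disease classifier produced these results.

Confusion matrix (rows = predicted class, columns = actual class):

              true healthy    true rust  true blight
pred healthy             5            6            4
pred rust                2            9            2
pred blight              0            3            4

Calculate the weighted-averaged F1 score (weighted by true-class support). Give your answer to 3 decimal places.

Per-class F1 score (2·TP/(2·TP+FP+FN)):
  healthy: TP=5, FP=6+4=10, FN=2+0=2 → 10/22 = 0.4545
  rust: TP=9, FP=2+2=4, FN=6+3=9 → 18/31 = 0.5806
  blight: TP=4, FP=0+3=3, FN=4+2=6 → 8/17 = 0.4706
Weighted-F1 score = Σ (supportᵢ/N)·F1 scoreᵢ with N=35: (7/35)·0.4545 + (18/35)·0.5806 + (10/35)·0.4706 = 0.524

0.524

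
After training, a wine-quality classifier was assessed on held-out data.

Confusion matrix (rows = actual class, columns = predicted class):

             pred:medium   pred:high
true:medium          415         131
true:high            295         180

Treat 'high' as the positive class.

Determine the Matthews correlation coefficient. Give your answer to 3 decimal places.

0.151

MCC = (TP·TN − FP·FN) / √((TP+FP)(TP+FN)(TN+FP)(TN+FN))
Numerator = 180·415 − 131·295 = 36055
Denominator = √(311·475·546·710) = √57267073500 = 239305.3980
MCC = 36055 / 239305.3980 = 0.151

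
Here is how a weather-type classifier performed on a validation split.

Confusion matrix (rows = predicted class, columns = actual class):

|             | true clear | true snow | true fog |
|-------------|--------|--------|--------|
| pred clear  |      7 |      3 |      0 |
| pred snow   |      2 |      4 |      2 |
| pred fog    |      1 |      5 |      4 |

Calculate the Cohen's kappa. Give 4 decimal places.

0.3106

Observed agreement pₒ = trace/N = 15/28 = 0.53571
Expected agreement pₑ = Σ (rowᵢ·colᵢ)/N² = (10·10 + 12·8 + 6·10)/28² = 0.32653
κ = (pₒ − pₑ)/(1 − pₑ) = (0.53571 − 0.32653)/(1 − 0.32653) = 0.3106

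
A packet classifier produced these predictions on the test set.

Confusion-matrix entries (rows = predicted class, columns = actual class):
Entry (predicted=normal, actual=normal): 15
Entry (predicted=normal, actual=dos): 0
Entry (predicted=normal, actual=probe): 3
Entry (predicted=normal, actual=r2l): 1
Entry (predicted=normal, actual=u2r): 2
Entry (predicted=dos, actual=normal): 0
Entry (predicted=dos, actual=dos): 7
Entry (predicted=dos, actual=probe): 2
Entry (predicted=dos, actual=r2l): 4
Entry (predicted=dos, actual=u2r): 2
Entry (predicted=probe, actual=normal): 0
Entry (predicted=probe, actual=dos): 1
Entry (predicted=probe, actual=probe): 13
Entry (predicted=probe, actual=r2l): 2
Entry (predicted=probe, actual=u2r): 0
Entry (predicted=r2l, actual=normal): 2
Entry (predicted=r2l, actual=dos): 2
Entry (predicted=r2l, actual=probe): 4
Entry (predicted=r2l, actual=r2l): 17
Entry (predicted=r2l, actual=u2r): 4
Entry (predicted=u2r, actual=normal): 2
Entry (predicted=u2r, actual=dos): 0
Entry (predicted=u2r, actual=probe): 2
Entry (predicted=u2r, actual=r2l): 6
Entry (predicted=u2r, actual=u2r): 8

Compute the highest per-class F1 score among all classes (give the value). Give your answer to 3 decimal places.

Per-class F1 score (2·TP/(2·TP+FP+FN)):
  normal: TP=15, FP=0+3+1+2=6, FN=0+0+2+2=4 → 30/40 = 0.7500
  dos: TP=7, FP=0+2+4+2=8, FN=0+1+2+0=3 → 14/25 = 0.5600
  probe: TP=13, FP=0+1+2+0=3, FN=3+2+4+2=11 → 26/40 = 0.6500
  r2l: TP=17, FP=2+2+4+4=12, FN=1+4+2+6=13 → 34/59 = 0.5763
  u2r: TP=8, FP=2+0+2+6=10, FN=2+2+0+4=8 → 16/34 = 0.4706
Highest is class 'normal' with F1 score = 0.750.

0.750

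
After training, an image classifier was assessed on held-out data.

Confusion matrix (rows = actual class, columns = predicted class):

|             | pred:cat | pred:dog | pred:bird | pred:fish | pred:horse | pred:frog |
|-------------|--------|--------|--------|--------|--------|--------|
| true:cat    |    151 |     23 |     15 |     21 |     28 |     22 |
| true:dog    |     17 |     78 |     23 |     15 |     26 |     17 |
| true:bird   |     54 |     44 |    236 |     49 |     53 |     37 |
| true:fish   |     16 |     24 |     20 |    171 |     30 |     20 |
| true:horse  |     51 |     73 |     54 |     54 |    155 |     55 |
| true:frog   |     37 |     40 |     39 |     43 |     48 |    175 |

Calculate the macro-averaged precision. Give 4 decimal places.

0.4711

Per-class precision (TP/(TP+FP)):
  cat: TP=151, FP=17+54+16+51+37=175 → 151/326 = 0.46319
  dog: TP=78, FP=23+44+24+73+40=204 → 78/282 = 0.27660
  bird: TP=236, FP=15+23+20+54+39=151 → 236/387 = 0.60982
  fish: TP=171, FP=21+15+49+54+43=182 → 171/353 = 0.48442
  horse: TP=155, FP=28+26+53+30+48=185 → 155/340 = 0.45588
  frog: TP=175, FP=22+17+37+20+55=151 → 175/326 = 0.53681
Macro-precision = mean = (0.46319 + 0.27660 + 0.60982 + 0.48442 + 0.45588 + 0.53681) / 6 = 0.4711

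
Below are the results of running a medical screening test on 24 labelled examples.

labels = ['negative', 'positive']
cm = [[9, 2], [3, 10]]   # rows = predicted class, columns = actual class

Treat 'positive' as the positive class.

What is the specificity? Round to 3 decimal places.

0.750

Specificity = TN/(TN+FP) = 9/(9+3) = 0.750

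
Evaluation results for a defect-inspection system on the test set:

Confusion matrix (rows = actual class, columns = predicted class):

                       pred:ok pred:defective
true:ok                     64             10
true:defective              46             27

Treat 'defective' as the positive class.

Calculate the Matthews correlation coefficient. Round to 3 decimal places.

MCC = (TP·TN − FP·FN) / √((TP+FP)(TP+FN)(TN+FP)(TN+FN))
Numerator = 27·64 − 10·46 = 1268
Denominator = √(37·73·74·110) = √21986140 = 4688.9380
MCC = 1268 / 4688.9380 = 0.270

0.270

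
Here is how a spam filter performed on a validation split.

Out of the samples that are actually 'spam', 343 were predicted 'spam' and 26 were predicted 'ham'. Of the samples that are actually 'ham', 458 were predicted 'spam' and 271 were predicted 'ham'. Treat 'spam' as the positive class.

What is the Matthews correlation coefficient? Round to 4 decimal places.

0.3204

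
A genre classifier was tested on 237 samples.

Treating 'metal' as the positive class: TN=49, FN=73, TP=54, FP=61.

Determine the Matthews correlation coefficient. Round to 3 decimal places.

MCC = (TP·TN − FP·FN) / √((TP+FP)(TP+FN)(TN+FP)(TN+FN))
Numerator = 54·49 − 61·73 = -1807
Denominator = √(115·127·110·122) = √195999100 = 13999.9679
MCC = -1807 / 13999.9679 = -0.129

-0.129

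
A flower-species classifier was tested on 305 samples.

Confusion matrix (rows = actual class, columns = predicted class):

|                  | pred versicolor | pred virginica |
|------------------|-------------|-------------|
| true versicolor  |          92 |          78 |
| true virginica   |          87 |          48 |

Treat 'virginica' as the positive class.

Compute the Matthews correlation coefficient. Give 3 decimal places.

-0.104

MCC = (TP·TN − FP·FN) / √((TP+FP)(TP+FN)(TN+FP)(TN+FN))
Numerator = 48·92 − 78·87 = -2370
Denominator = √(126·135·170·179) = √517614300 = 22751.1384
MCC = -2370 / 22751.1384 = -0.104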